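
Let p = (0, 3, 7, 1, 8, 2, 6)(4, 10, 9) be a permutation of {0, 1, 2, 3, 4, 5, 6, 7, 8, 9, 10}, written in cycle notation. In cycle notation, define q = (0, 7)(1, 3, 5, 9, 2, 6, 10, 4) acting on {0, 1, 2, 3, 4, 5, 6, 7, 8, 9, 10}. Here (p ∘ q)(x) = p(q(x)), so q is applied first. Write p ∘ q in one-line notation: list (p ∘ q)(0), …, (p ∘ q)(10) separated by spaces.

Chase each element through q then p: 0 → 7 → 1; 1 → 3 → 7; 2 → 6 → 0; 3 → 5 → 5; 4 → 1 → 8; 5 → 9 → 4; 6 → 10 → 9; 7 → 0 → 3; 8 → 8 → 2; 9 → 2 → 6; 10 → 4 → 10.
So p ∘ q in one-line form is 1 7 0 5 8 4 9 3 2 6 10.

1 7 0 5 8 4 9 3 2 6 10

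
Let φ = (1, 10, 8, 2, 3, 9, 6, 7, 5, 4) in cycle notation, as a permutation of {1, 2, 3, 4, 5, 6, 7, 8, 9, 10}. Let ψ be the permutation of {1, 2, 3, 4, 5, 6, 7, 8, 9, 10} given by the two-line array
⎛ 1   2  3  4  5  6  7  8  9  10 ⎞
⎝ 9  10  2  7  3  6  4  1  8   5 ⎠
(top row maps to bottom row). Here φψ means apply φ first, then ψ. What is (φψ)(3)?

8

First apply φ: φ(3) = 9, then ψ(9) = 8. Thus (φψ)(3) = 8.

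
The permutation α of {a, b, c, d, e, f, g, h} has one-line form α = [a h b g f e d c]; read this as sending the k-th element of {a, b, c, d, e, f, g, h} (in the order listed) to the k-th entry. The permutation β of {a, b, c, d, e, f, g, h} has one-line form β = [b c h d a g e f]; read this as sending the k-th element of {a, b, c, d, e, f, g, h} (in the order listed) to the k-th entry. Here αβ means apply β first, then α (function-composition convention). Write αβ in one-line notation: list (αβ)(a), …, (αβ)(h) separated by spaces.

(αβ)(x) = α(β(x)). Computing each image: α(β(a)) = α(b) = h, α(β(b)) = α(c) = b, α(β(c)) = α(h) = c, α(β(d)) = α(d) = g, α(β(e)) = α(a) = a, α(β(f)) = α(g) = d, α(β(g)) = α(e) = f, α(β(h)) = α(f) = e.
Hence αβ = [h b c g a d f e].

h b c g a d f e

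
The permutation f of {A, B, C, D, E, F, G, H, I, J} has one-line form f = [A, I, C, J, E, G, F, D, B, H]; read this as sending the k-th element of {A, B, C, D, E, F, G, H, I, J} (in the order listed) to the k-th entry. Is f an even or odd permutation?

even

In disjoint-cycle form the cycle lengths are 3, 2, 2, 1, 1, 1.
A cycle of length ℓ contributes ℓ−1 transpositions, so f is a product of 2 + 1 + 1 = 4 transpositions — even.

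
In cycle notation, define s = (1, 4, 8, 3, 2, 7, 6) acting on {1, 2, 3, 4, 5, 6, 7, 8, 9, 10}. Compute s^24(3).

6

3 lies in the 7-cycle (1, 4, 8, 3, 2, 7, 6).
Since the cycle has length 7, s^24 acts on it the same as s^3 (24 mod 7 = 3).
Stepping 3 places around the cycle: 3 → 2 → 7 → 6.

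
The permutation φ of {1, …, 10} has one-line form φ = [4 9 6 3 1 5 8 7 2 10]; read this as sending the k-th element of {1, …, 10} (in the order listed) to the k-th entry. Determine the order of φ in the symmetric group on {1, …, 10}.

Decomposing into disjoint cycles gives cycle lengths 5, 2, 2, 1.
The order of φ is the least common multiple of its cycle lengths: lcm(5, 2, 2) = 10.

10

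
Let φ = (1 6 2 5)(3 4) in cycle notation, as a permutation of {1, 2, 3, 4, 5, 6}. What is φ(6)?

2

In the cycle (1 6 2 5), 6 is followed by 2, so φ(6) = 2.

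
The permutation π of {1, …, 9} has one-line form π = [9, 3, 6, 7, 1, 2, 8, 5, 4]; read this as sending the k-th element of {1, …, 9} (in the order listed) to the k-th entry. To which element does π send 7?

7 is element number 7 of the domain, and entry number 7 of the one-line form is 8, so π(7) = 8.

8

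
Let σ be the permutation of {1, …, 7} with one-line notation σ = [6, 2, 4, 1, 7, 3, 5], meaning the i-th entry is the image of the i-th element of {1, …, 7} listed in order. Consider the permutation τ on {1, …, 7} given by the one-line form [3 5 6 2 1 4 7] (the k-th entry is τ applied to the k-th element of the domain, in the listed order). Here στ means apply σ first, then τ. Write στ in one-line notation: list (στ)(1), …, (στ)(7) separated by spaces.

For each element, apply σ then τ: 1 → 6 → 4; 2 → 2 → 5; 3 → 4 → 2; 4 → 1 → 3; 5 → 7 → 7; 6 → 3 → 6; 7 → 5 → 1.
Collecting the images, στ = [4 5 2 3 7 6 1].

4 5 2 3 7 6 1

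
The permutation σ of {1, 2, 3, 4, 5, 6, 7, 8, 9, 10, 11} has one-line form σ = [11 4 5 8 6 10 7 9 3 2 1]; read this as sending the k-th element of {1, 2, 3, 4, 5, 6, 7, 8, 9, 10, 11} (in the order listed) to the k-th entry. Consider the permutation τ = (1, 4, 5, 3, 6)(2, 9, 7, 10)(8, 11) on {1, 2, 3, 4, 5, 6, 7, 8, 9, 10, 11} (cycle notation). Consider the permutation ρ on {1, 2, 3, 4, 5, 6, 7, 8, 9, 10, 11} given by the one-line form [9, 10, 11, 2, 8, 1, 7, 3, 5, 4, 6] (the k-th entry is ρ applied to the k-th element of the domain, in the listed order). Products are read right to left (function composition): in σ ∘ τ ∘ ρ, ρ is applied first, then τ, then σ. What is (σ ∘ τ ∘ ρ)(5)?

Chase 5: ρ(5) = 8; τ(8) = 11; σ(11) = 1. Hence (σ ∘ τ ∘ ρ)(5) = 1.

1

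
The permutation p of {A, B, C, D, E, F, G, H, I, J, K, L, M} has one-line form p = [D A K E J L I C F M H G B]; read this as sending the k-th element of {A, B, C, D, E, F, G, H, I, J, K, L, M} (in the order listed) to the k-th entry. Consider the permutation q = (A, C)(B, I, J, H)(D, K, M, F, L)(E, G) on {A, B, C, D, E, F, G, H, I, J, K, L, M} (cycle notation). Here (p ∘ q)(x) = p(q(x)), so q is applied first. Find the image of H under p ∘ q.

A

q(H) = B, then p(B) = A; composing gives (p ∘ q)(H) = A.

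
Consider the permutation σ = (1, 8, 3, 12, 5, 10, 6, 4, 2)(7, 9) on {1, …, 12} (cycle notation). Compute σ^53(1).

1 lies in the 9-cycle (1, 8, 3, 12, 5, 10, 6, 4, 2).
On a 9-cycle, σ^9 is the identity, so σ^53 = σ^8 there (53 ≡ 8 mod 9).
Stepping 8 places around the cycle: 1 → 8 → 3 → 12 → 5 → 10 → 6 → 4 → 2.

2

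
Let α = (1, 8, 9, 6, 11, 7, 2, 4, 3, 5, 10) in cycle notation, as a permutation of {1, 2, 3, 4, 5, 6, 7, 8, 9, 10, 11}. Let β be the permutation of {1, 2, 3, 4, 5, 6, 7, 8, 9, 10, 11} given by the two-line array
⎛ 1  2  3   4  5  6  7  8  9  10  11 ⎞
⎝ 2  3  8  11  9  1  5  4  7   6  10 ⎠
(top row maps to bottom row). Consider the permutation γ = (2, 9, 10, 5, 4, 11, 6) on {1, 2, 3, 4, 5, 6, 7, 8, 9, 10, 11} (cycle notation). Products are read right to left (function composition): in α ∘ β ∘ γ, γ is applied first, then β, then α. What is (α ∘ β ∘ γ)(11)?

8

Chase 11: γ(11) = 6; β(6) = 1; α(1) = 8. Hence (α ∘ β ∘ γ)(11) = 8.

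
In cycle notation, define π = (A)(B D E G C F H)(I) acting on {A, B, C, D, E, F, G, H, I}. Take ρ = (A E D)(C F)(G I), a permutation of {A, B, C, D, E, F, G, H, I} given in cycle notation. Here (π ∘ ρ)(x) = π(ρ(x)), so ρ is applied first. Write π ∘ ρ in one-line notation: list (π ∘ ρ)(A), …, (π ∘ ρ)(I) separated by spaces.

G D H A E F I B C

(π ∘ ρ)(x) = π(ρ(x)). Computing each image: π(ρ(A)) = π(E) = G, π(ρ(B)) = π(B) = D, π(ρ(C)) = π(F) = H, π(ρ(D)) = π(A) = A, π(ρ(E)) = π(D) = E, π(ρ(F)) = π(C) = F, π(ρ(G)) = π(I) = I, π(ρ(H)) = π(H) = B, π(ρ(I)) = π(G) = C.
Hence π ∘ ρ = [G D H A E F I B C].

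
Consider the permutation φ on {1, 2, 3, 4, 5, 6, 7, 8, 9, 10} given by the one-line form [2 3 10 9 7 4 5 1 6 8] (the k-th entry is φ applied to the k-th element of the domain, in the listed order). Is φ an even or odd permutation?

In disjoint-cycle form the cycle lengths are 5, 3, 2.
A cycle is odd iff its length is even; φ has 1 even-length cycle, so sgn(φ) = (−1)^1 and φ is odd.

odd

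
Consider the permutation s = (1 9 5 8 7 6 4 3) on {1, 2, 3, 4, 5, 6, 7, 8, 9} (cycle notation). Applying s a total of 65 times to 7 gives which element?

7 lies in the 8-cycle (1 9 5 8 7 6 4 3).
On an 8-cycle, s^8 is the identity, so s^65 = s^1 there (65 ≡ 1 mod 8).
Advancing 1 step from 7: 7 → 6.

6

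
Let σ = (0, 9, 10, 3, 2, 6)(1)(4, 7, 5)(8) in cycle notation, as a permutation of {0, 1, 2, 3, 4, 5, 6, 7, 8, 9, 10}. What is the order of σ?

6

The disjoint cycles have lengths 6, 3, 1, 1.
The order is lcm(6, 3) = 6.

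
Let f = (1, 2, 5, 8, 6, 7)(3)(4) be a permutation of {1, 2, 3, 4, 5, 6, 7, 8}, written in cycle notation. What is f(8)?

Within (1, 2, 5, 8, 6, 7), 8 ↦ 6.

6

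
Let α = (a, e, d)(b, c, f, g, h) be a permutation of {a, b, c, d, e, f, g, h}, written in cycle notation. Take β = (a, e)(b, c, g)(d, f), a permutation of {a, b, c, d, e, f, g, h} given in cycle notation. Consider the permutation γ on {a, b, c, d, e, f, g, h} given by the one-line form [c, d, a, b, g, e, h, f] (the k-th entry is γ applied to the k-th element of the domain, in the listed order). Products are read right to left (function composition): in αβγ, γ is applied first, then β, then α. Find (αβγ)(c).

d

(αβγ)(c) = α(β(γ(c))). γ(c) = a, then β(a) = e, then α(e) = d, so the result is d.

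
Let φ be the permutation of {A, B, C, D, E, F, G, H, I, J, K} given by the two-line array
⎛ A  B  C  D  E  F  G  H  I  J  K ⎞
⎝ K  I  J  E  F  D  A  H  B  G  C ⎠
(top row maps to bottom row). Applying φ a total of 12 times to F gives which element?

F

Tracing F → D → … returns to F after 3 steps, so F lies in a 3-cycle (D, E, F).
On a 3-cycle, φ^3 is the identity, so φ^12 = φ^0 there (12 ≡ 0 mod 3).
So φ^12(F) = F.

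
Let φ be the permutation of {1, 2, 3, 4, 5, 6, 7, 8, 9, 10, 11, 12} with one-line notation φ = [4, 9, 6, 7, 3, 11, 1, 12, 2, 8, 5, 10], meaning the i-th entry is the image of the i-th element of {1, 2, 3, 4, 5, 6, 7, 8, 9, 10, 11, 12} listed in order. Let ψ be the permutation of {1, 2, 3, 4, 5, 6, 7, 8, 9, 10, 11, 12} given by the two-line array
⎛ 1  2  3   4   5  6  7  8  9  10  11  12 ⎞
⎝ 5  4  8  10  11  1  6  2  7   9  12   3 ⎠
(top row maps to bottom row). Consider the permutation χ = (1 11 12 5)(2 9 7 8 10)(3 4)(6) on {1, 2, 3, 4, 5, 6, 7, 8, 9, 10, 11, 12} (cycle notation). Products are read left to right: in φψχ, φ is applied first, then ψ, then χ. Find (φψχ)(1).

2

(φψχ)(1) = χ(ψ(φ(1))). φ(1) = 4, then ψ(4) = 10, then χ(10) = 2, so the result is 2.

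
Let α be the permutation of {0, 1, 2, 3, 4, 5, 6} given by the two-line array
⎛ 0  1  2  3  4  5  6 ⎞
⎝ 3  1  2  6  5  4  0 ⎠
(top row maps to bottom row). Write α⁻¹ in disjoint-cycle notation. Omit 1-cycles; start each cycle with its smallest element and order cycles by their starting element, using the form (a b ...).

First write α in disjoint cycles: (0 3 6)(4 5).
The inverse reverses every cycle; in canonical form, α⁻¹ = (0 6 3)(4 5).

(0 6 3)(4 5)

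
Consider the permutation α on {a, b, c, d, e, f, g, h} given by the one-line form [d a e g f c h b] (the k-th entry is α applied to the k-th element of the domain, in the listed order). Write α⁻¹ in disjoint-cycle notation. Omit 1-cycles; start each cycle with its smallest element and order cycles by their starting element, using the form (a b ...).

(a b h g d)(c f e)

First write α in disjoint cycles: (a d g h b)(c e f).
The inverse reverses every cycle; in canonical form, α⁻¹ = (a b h g d)(c f e).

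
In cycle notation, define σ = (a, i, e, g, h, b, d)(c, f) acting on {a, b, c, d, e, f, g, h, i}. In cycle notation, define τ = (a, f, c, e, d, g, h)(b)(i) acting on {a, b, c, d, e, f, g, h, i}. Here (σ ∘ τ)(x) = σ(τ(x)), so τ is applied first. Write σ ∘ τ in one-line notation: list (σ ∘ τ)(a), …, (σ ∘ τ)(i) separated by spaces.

Chase each element through τ then σ: a → f → c; b → b → d; c → e → g; d → g → h; e → d → a; f → c → f; g → h → b; h → a → i; i → i → e.
Collecting the images, σ ∘ τ = [c d g h a f b i e].

c d g h a f b i e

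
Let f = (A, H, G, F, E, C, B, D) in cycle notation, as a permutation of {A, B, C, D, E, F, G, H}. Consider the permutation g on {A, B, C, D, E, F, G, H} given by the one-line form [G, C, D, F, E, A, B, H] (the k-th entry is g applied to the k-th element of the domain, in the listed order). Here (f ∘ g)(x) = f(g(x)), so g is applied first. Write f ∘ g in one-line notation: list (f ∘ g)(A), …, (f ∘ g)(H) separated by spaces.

(f ∘ g)(x) = f(g(x)). Computing each image: f(g(A)) = f(G) = F, f(g(B)) = f(C) = B, f(g(C)) = f(D) = A, f(g(D)) = f(F) = E, f(g(E)) = f(E) = C, f(g(F)) = f(A) = H, f(g(G)) = f(B) = D, f(g(H)) = f(H) = G.
Hence f ∘ g = [F B A E C H D G].

F B A E C H D G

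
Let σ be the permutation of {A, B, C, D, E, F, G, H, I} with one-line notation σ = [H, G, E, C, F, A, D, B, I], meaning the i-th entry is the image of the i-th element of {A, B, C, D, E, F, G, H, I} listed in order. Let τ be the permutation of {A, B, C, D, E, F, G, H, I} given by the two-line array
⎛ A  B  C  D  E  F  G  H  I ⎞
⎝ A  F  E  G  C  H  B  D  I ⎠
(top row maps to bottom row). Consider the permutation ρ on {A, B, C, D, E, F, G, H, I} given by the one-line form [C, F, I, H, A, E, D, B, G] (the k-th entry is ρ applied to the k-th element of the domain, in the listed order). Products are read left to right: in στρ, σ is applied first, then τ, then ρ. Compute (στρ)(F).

C

(στρ)(F) = ρ(τ(σ(F))). σ(F) = A, then τ(A) = A, then ρ(A) = C, so the result is C.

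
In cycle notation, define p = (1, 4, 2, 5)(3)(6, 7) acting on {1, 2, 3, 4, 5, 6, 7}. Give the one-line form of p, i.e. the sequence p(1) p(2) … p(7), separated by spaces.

4 5 3 2 1 7 6

Image by image: 1→4, 2→5, 3→3, 4→2, 5→1, 6→7, 7→6.
So the one-line form is 4 5 3 2 1 7 6.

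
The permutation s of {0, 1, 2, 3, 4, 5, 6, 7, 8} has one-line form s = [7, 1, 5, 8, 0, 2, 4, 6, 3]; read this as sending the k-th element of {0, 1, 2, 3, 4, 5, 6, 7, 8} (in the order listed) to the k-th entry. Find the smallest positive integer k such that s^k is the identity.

4

Decomposing into disjoint cycles gives cycle lengths 4, 2, 2, 1.
The order of s is the least common multiple of its cycle lengths: lcm(4, 2, 2) = 4.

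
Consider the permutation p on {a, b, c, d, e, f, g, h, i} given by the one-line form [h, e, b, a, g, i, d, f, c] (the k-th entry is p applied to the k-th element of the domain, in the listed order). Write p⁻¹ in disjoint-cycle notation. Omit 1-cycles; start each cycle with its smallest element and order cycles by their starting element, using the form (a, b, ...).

First write p in disjoint cycles: (a, h, f, i, c, b, e, g, d).
The inverse reverses every cycle; in canonical form, p⁻¹ = (a, d, g, e, b, c, i, f, h).

(a, d, g, e, b, c, i, f, h)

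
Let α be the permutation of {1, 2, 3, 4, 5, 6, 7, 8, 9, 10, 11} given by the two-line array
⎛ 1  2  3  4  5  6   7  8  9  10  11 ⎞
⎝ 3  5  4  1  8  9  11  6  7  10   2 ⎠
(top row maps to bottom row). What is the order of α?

21

Writing α as disjoint cycles, the cycle lengths are 7, 3, 1.
The order of α is the least common multiple of its cycle lengths: lcm(7, 3) = 21.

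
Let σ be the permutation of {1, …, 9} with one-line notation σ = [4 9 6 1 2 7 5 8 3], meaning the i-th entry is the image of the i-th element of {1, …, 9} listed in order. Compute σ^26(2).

Tracing 2 → 9 → … returns to 2 after 6 steps, so 2 lies in a 6-cycle (2, 9, 3, 6, 7, 5).
On a 6-cycle, σ^6 is the identity, so σ^26 = σ^2 there (26 ≡ 2 mod 6).
Advancing 2 steps from 2: 2 → 9 → 3.

3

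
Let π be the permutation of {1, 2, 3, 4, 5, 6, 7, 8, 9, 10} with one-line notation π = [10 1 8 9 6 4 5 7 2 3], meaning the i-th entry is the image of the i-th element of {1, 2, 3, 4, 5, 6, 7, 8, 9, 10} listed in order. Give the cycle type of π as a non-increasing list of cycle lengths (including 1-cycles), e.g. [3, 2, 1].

[10]

The disjoint cycles are (1, 10, 3, 8, 7, 5, 6, 4, 9, 2), with lengths 10 in non-increasing order.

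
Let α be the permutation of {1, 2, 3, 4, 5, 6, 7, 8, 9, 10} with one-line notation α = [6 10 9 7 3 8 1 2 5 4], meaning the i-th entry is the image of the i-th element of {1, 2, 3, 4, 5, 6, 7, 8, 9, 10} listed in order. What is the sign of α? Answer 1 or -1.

In disjoint-cycle form the cycle lengths are 7, 3.
A cycle of length ℓ contributes ℓ−1 transpositions, so α is a product of 6 + 2 = 8 transpositions — even.

1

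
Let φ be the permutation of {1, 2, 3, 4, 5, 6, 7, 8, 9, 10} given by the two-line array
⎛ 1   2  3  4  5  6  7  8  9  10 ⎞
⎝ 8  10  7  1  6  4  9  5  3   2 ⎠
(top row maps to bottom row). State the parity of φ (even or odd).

In disjoint-cycle form the cycle lengths are 5, 3, 2.
A cycle of length ℓ contributes ℓ−1 transpositions, so φ is a product of 4 + 2 + 1 = 7 transpositions — odd.

odd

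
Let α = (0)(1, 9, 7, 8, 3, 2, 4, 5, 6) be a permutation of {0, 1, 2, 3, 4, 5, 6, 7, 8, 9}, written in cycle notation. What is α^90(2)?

2 lies in the 9-cycle (1, 9, 7, 8, 3, 2, 4, 5, 6).
Powers repeat with period 9 on this cycle, and 90 mod 9 = 0, so α^90(2) = α^0(2).
So α^90(2) = 2.

2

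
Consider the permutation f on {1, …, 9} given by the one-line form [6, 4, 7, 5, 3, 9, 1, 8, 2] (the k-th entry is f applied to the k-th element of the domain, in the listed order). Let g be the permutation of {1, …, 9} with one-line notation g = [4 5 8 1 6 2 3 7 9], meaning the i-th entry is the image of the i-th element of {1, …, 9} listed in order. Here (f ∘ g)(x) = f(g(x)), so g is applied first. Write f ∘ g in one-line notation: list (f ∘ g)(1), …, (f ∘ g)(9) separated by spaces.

5 3 8 6 9 4 7 1 2

For each element, apply g then f: 1 → 4 → 5; 2 → 5 → 3; 3 → 8 → 8; 4 → 1 → 6; 5 → 6 → 9; 6 → 2 → 4; 7 → 3 → 7; 8 → 7 → 1; 9 → 9 → 2.
So f ∘ g in one-line form is 5 3 8 6 9 4 7 1 2.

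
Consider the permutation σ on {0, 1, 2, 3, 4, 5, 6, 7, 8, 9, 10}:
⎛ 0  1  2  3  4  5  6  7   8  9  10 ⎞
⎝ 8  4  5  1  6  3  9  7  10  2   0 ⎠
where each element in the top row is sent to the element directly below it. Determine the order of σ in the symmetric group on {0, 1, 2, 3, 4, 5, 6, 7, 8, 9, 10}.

Writing σ as disjoint cycles, the cycle lengths are 7, 3, 1.
The order of σ is the least common multiple of its cycle lengths: lcm(7, 3) = 21.

21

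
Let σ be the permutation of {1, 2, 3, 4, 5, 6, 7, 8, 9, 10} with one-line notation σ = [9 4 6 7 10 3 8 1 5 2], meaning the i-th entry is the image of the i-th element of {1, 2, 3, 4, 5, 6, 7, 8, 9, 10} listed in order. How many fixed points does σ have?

0

No element satisfies σ(x) = x, so there are 0 fixed points.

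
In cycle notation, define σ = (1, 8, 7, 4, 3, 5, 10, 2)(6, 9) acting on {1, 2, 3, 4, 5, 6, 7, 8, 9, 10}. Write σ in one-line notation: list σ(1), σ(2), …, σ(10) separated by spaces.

Image by image: 1↦8, 2↦1, 3↦5, 4↦3, 5↦10, 6↦9, 7↦4, 8↦7, 9↦6, 10↦2.
So the one-line form is 8 1 5 3 10 9 4 7 6 2.

8 1 5 3 10 9 4 7 6 2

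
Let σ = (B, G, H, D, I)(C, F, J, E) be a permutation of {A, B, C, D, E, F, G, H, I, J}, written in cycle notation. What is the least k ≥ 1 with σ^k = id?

20

The disjoint cycles have lengths 5, 4, 1.
Since disjoint cycles commute, ord(σ) = lcm(5, 4) = 20.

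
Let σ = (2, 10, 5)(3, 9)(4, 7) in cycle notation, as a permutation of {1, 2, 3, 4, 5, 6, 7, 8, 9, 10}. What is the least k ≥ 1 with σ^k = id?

The disjoint cycles have lengths 3, 2, 2, 1, 1, 1.
Since disjoint cycles commute, ord(σ) = lcm(3, 2, 2) = 6.

6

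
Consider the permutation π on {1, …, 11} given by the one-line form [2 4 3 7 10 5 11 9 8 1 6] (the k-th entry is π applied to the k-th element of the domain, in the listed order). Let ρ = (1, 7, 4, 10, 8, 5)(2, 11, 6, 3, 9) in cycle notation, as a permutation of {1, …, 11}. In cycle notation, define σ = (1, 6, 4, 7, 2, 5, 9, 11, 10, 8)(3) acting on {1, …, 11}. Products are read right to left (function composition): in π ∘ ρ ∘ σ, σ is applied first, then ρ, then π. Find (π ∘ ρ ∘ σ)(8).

11

Chase 8: σ(8) = 1; ρ(1) = 7; π(7) = 11. Hence (π ∘ ρ ∘ σ)(8) = 11.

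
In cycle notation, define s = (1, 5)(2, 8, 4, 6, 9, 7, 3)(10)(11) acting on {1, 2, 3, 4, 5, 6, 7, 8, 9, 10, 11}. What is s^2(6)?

7

6 lies in the 7-cycle (2, 8, 4, 6, 9, 7, 3).
Advancing 2 steps from 6: 6 → 9 → 7.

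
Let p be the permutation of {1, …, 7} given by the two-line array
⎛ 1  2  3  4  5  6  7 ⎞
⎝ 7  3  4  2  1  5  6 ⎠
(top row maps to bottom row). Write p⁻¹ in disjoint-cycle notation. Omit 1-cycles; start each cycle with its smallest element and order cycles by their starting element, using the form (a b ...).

(1 5 6 7)(2 4 3)

The cycle decomposition of p is (1 7 6 5)(2 3 4).
Reversing each cycle (and rotating so the smallest element leads) gives p⁻¹ = (1 5 6 7)(2 4 3).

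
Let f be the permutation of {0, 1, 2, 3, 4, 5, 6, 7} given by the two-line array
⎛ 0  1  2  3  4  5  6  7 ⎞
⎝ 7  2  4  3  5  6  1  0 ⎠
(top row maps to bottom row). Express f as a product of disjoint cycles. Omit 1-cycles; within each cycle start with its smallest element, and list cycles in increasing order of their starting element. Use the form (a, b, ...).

(0, 7)(1, 2, 4, 5, 6)

Start at 0 and follow images: 0 → 7 → 0, giving the cycle (0, 7).
Continuing from each remaining unvisited element yields (0, 7)(1, 2, 4, 5, 6).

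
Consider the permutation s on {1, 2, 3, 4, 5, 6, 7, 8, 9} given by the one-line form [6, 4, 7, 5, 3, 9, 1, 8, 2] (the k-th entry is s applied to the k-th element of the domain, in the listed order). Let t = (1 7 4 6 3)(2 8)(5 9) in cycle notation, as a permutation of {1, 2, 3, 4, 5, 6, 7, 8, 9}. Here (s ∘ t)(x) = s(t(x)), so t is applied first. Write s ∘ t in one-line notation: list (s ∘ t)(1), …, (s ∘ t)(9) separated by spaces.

1 8 6 9 2 7 5 4 3

For each element, apply t then s: 1 → 7 → 1; 2 → 8 → 8; 3 → 1 → 6; 4 → 6 → 9; 5 → 9 → 2; 6 → 3 → 7; 7 → 4 → 5; 8 → 2 → 4; 9 → 5 → 3.
Collecting the images, s ∘ t = [1 8 6 9 2 7 5 4 3].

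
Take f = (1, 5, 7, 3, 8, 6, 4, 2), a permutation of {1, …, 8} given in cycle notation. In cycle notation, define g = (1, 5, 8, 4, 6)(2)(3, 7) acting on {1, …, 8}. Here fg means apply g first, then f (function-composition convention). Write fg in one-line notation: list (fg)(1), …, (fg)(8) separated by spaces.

(fg)(x) = f(g(x)). Computing each image: f(g(1)) = f(5) = 7, f(g(2)) = f(2) = 1, f(g(3)) = f(7) = 3, f(g(4)) = f(6) = 4, f(g(5)) = f(8) = 6, f(g(6)) = f(1) = 5, f(g(7)) = f(3) = 8, f(g(8)) = f(4) = 2.
Hence fg = [7 1 3 4 6 5 8 2].

7 1 3 4 6 5 8 2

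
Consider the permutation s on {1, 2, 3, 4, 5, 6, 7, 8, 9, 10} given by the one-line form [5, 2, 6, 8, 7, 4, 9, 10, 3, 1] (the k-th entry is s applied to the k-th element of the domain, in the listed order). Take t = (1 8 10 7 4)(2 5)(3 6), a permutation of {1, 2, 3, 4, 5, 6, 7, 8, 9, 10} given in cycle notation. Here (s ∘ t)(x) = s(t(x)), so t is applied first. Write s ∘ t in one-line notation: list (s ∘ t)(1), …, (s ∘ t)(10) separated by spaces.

10 7 4 5 2 6 8 1 3 9

(s ∘ t)(x) = s(t(x)). Computing each image: s(t(1)) = s(8) = 10, s(t(2)) = s(5) = 7, s(t(3)) = s(6) = 4, s(t(4)) = s(1) = 5, s(t(5)) = s(2) = 2, s(t(6)) = s(3) = 6, s(t(7)) = s(4) = 8, s(t(8)) = s(10) = 1, s(t(9)) = s(9) = 3, s(t(10)) = s(7) = 9.
Hence s ∘ t = [10 7 4 5 2 6 8 1 3 9].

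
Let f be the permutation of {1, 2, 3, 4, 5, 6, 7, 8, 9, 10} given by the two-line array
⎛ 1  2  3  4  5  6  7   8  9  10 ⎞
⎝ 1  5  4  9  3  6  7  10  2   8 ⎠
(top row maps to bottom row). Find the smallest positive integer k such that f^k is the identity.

Decomposing into disjoint cycles gives cycle lengths 5, 2, 1, 1, 1.
Since disjoint cycles commute, ord(f) = lcm(5, 2) = 10.

10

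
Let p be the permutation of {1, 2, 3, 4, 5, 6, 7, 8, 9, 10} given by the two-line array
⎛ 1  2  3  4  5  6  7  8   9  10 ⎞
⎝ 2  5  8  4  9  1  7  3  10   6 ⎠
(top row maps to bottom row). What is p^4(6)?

Tracing 6 → 1 → … returns to 6 after 6 steps, so 6 lies in a 6-cycle (1 2 5 9 10 6).
Stepping 4 places around the cycle: 6 → 1 → 2 → 5 → 9.

9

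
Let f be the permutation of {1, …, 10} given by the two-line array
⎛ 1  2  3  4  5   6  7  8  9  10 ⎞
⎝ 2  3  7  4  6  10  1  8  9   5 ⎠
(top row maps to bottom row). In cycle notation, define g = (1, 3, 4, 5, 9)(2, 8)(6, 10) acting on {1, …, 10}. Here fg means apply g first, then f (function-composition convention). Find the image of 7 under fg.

1

First apply g: g(7) = 7, then f(7) = 1. Thus (fg)(7) = 1.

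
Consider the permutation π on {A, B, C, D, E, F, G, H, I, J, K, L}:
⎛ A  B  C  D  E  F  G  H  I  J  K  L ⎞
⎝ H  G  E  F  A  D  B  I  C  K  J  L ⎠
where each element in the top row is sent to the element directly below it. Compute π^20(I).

Tracing I → C → … returns to I after 5 steps, so I lies in a 5-cycle (A, H, I, C, E).
Powers repeat with period 5 on this cycle, and 20 mod 5 = 0, so π^20(I) = π^0(I).
So π^20(I) = I.

I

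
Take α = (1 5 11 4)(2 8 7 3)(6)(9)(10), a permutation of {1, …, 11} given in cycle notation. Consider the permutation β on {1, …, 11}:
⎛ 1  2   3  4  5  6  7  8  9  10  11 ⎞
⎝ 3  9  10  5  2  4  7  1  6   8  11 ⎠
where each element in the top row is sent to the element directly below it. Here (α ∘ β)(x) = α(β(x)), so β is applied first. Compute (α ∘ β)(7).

3

First apply β: β(7) = 7, then α(7) = 3. Thus (α ∘ β)(7) = 3.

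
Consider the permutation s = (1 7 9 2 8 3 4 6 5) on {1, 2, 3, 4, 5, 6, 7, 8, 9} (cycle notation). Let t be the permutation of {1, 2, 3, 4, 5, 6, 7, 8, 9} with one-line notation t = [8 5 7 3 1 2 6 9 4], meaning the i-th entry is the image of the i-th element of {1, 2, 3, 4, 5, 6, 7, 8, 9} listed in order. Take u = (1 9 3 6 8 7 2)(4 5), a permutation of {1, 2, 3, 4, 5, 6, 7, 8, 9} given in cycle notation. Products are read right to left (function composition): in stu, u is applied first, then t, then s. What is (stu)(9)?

(stu)(9) = s(t(u(9))). u(9) = 3, then t(3) = 7, then s(7) = 9, so the result is 9.

9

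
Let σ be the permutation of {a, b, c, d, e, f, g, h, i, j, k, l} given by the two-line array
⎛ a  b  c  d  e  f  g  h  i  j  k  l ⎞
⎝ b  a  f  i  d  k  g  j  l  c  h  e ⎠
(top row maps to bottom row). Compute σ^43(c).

h

Tracing c → f → … returns to c after 5 steps, so c lies in a 5-cycle (c f k h j).
On a 5-cycle, σ^5 is the identity, so σ^43 = σ^3 there (43 ≡ 3 mod 5).
Stepping 3 places around the cycle: c → f → k → h.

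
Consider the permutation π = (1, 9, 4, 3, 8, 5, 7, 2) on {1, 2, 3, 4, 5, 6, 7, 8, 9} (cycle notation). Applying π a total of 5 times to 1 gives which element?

1 lies in the 8-cycle (1, 9, 4, 3, 8, 5, 7, 2).
Stepping 5 places around the cycle: 1 → 9 → 4 → 3 → 8 → 5.

5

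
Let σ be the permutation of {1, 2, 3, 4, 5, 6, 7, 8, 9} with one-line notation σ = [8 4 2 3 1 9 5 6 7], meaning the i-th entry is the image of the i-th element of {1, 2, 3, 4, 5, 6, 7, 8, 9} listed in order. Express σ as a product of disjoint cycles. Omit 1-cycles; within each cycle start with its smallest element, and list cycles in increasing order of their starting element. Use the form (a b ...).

(1 8 6 9 7 5)(2 4 3)

Start at 1 and follow images: 1 → 8 → 6 → 9 → 7 → 5 → 1, giving the cycle (1 8 6 9 7 5).
Repeating from the next unused element and collecting all non-trivial cycles gives (1 8 6 9 7 5)(2 4 3).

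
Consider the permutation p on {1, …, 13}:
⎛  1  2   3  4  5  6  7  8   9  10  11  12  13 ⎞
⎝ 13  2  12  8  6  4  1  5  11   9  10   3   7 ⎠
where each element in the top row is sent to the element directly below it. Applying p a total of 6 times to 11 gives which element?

Tracing 11 → 10 → … returns to 11 after 3 steps, so 11 lies in a 3-cycle (9 11 10).
Powers repeat with period 3 on this cycle, and 6 mod 3 = 0, so p^6(11) = p^0(11).
So p^6(11) = 11.

11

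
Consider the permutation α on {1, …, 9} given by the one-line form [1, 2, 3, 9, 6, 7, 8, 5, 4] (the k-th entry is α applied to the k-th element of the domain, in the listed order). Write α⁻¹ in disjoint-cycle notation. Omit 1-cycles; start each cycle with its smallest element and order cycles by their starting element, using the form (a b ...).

The cycle decomposition of α is (4 9)(5 6 7 8).
Reversing each cycle (and rotating so the smallest element leads) gives α⁻¹ = (4 9)(5 8 7 6).

(4 9)(5 8 7 6)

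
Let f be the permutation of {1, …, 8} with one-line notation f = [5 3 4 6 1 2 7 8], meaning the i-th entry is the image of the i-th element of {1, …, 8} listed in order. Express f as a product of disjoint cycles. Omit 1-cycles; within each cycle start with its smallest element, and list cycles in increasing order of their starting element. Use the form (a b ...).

From 1: 1 → 5 → 1, closing the cycle (1 5).
Repeating from the next unused element and collecting all non-trivial cycles gives (1 5)(2 3 4 6).

(1 5)(2 3 4 6)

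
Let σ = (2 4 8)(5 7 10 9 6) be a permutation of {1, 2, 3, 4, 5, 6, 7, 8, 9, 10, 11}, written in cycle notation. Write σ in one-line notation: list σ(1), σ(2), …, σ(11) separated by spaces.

Reading each image from the cycles: 1↦1, 2↦4, 3↦3, 4↦8, 5↦7, 6↦5, 7↦10, 8↦2, 9↦6, 10↦9, 11↦11.
So the one-line form is 1 4 3 8 7 5 10 2 6 9 11.

1 4 3 8 7 5 10 2 6 9 11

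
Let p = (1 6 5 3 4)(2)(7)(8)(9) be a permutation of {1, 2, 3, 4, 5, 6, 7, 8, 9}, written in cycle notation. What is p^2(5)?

5 lies in the 5-cycle (1 6 5 3 4).
Stepping 2 places around the cycle: 5 → 3 → 4.

4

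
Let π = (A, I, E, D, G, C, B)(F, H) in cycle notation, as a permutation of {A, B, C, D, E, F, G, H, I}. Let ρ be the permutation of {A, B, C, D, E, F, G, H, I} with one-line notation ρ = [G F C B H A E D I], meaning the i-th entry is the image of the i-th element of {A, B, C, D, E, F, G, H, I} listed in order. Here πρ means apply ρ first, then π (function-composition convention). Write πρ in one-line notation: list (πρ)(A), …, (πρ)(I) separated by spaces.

Chase each element through ρ then π: A → G → C; B → F → H; C → C → B; D → B → A; E → H → F; F → A → I; G → E → D; H → D → G; I → I → E.
So πρ in one-line form is C H B A F I D G E.

C H B A F I D G E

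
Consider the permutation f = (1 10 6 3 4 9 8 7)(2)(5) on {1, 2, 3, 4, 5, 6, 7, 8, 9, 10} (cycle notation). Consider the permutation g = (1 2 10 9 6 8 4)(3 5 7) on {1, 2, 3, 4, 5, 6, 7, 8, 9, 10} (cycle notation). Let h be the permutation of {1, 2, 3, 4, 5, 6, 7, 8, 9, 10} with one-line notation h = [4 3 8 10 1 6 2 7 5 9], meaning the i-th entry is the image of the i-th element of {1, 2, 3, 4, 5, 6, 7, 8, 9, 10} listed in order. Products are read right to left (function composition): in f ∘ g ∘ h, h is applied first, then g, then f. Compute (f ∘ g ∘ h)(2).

Chase 2: h(2) = 3; g(3) = 5; f(5) = 5. Hence (f ∘ g ∘ h)(2) = 5.

5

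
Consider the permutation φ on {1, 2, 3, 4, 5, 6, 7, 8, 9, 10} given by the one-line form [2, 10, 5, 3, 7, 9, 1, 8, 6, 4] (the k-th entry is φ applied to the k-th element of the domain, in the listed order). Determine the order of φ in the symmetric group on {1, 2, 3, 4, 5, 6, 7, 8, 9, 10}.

Decomposing into disjoint cycles gives cycle lengths 7, 2, 1.
The order of φ is the least common multiple of its cycle lengths: lcm(7, 2) = 14.

14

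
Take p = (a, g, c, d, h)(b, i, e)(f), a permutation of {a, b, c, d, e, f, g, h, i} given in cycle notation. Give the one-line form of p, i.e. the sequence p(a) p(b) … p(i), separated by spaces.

g i d h b f c a e

Image by image: a↦g, b↦i, c↦d, d↦h, e↦b, f↦f, g↦c, h↦a, i↦e.
So the one-line form is g i d h b f c a e.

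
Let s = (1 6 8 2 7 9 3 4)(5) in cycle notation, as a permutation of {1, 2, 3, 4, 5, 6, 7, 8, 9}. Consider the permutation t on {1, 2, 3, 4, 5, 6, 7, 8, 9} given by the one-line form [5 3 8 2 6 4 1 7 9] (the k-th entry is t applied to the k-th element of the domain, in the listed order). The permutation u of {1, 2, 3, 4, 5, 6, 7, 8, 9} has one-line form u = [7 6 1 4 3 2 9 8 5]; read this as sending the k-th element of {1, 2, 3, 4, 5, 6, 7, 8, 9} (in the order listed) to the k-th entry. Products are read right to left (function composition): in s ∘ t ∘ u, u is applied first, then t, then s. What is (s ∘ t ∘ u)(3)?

(s ∘ t ∘ u)(3) = s(t(u(3))). u(3) = 1, then t(1) = 5, then s(5) = 5, so the result is 5.

5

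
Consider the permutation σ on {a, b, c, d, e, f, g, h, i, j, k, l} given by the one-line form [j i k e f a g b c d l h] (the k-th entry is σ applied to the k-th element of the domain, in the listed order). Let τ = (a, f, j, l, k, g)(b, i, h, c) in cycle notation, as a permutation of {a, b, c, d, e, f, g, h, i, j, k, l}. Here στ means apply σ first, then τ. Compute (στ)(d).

e

σ(d) = e, then τ(e) = e; composing gives (στ)(d) = e.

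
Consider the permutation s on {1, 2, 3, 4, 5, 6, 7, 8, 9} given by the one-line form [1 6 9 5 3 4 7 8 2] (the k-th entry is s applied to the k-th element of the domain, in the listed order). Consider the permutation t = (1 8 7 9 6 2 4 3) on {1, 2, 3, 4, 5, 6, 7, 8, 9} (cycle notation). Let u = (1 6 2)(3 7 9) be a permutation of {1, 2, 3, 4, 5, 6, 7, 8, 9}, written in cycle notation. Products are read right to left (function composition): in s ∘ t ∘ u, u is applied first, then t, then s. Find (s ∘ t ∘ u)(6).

Apply the permutations in order: u(6) = 2, then t(2) = 4, then s(4) = 5. So (s ∘ t ∘ u)(6) = 5.

5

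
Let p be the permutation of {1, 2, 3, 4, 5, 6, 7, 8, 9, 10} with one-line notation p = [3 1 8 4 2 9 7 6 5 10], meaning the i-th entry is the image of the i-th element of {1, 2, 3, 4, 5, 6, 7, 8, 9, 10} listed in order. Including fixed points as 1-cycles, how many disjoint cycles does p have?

The cycle decomposition is (1, 3, 8, 6, 9, 5, 2)(4)(7)(10), which has 4 cycles (counting 1-cycles).

4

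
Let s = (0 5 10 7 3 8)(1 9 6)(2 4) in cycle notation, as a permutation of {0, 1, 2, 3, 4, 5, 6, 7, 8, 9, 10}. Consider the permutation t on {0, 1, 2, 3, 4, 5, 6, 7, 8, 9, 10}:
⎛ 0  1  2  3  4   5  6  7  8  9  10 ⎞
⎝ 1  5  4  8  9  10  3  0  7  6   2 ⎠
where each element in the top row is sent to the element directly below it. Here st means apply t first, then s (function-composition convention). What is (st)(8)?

t(8) = 7, then s(7) = 3; composing gives (st)(8) = 3.

3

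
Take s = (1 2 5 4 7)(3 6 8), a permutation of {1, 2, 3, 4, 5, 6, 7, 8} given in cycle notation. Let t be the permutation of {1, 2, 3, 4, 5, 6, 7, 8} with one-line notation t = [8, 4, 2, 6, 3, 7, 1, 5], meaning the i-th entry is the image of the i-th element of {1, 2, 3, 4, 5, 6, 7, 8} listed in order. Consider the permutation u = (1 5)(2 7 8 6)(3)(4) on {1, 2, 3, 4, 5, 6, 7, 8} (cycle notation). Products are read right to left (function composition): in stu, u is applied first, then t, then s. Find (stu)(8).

1

Chase 8: u(8) = 6; t(6) = 7; s(7) = 1. Hence (stu)(8) = 1.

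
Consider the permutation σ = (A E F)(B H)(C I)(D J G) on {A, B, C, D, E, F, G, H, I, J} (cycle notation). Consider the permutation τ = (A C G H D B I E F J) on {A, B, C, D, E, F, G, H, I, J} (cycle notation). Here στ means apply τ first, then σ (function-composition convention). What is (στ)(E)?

τ(E) = F, then σ(F) = A; composing gives (στ)(E) = A.

A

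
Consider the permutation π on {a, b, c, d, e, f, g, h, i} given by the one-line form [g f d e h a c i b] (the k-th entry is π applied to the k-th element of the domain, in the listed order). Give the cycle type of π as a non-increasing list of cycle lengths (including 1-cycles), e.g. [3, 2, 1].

[9]

The disjoint cycles are (a, g, c, d, e, h, i, b, f), with lengths 9 in non-increasing order.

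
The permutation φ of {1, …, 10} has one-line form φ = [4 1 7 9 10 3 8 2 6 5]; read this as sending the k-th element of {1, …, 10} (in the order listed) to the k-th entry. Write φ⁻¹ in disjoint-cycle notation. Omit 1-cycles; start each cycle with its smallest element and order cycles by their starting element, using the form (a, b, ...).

First write φ in disjoint cycles: (1, 4, 9, 6, 3, 7, 8, 2)(5, 10).
Reversing each cycle (and rotating so the smallest element leads) gives φ⁻¹ = (1, 2, 8, 7, 3, 6, 9, 4)(5, 10).

(1, 2, 8, 7, 3, 6, 9, 4)(5, 10)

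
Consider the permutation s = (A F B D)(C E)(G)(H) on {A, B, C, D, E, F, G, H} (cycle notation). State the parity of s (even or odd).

even

The cycle lengths are 4, 2, 1, 1.
A cycle of length ℓ contributes ℓ−1 transpositions, so s is a product of 3 + 1 = 4 transpositions — even.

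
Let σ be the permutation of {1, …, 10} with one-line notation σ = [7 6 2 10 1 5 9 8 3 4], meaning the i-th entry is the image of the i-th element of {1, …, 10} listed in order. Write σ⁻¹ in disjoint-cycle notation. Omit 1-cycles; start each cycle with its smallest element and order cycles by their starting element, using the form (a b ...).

(1 5 6 2 3 9 7)(4 10)

The cycle decomposition of σ is (1 7 9 3 2 6 5)(4 10).
The inverse reverses every cycle; in canonical form, σ⁻¹ = (1 5 6 2 3 9 7)(4 10).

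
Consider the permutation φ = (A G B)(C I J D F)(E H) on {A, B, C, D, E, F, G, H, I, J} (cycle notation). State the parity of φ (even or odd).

The cycle lengths are 5, 3, 2.
A cycle of length ℓ contributes ℓ−1 transpositions, so φ is a product of 4 + 2 + 1 = 7 transpositions — odd.

odd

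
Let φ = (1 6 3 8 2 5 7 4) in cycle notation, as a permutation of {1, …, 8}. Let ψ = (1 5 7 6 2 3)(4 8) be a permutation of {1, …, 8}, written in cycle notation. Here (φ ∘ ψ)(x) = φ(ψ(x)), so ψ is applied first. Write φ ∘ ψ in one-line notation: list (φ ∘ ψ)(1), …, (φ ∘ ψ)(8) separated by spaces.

Chase each element through ψ then φ: 1 → 5 → 7; 2 → 3 → 8; 3 → 1 → 6; 4 → 8 → 2; 5 → 7 → 4; 6 → 2 → 5; 7 → 6 → 3; 8 → 4 → 1.
Collecting the images, φ ∘ ψ = [7 8 6 2 4 5 3 1].

7 8 6 2 4 5 3 1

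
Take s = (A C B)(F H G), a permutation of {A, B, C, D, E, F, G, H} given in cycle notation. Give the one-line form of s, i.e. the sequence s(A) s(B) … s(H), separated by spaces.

Image by image: A→C, B→A, C→B, D→D, E→E, F→H, G→F, H→G.
So the one-line form is C A B D E H F G.

C A B D E H F G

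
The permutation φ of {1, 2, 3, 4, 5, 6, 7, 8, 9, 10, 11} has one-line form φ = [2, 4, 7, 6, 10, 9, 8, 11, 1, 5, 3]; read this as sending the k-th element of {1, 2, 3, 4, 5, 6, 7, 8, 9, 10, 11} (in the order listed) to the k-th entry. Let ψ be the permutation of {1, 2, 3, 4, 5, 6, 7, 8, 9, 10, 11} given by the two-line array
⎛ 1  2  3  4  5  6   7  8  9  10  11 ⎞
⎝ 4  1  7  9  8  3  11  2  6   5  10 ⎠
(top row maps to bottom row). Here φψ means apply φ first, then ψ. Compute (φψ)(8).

10

(φψ)(8) = ψ(φ(8)). φ(8) = 11, then ψ(11) = 10. So (φψ)(8) = 10.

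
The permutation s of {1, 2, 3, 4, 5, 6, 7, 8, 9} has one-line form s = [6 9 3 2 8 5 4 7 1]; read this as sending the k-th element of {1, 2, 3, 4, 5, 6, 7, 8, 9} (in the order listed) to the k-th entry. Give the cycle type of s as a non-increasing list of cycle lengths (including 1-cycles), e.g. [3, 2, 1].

The disjoint cycles are (1, 6, 5, 8, 7, 4, 2, 9)(3), with lengths 8, 1 in non-increasing order.

[8, 1]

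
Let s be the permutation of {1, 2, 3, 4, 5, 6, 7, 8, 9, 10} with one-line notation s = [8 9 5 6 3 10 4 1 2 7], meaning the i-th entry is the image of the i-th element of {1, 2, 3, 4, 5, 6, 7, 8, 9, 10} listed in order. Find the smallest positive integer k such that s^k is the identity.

4

The disjoint-cycle form of s has cycle lengths 4, 2, 2, 2.
Since disjoint cycles commute, ord(s) = lcm(4, 2, 2, 2) = 4.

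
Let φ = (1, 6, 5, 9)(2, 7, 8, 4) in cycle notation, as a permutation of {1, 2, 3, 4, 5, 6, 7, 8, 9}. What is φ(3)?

3 does not appear in any cycle of φ, so it is a fixed point: φ(3) = 3.

3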